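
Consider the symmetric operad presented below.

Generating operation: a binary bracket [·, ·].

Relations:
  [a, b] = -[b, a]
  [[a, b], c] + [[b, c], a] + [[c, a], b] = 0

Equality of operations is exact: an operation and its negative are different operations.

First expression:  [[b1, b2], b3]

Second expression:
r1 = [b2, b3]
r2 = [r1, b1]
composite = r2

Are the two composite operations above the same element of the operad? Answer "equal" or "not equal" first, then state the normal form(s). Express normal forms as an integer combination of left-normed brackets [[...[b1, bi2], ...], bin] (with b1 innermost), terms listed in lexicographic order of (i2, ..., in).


not equal: they reduce to [[b1, b2], b3] and -[[b1, b2], b3] + [[b1, b3], b2]


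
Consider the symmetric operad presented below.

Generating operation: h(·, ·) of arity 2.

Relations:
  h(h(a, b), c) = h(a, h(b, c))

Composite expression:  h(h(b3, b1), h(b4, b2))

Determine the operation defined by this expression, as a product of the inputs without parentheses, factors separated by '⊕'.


b3 ⊕ b1 ⊕ b4 ⊕ b2

Key point: h is associative — brackets drop, the b-order remains.
h(b3, b1) flattens to b3 ⊕ b1
h(b4, b2) flattens to b4 ⊕ b2
h(h(b3, b1), h(b4, b2)) flattens to b3 ⊕ b1 ⊕ b4 ⊕ b2


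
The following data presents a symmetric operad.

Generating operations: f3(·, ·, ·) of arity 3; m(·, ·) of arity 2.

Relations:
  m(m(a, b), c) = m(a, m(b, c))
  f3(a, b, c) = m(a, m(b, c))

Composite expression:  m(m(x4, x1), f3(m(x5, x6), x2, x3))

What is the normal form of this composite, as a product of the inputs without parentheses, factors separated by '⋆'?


x4 ⋆ x1 ⋆ x5 ⋆ x6 ⋆ x2 ⋆ x3


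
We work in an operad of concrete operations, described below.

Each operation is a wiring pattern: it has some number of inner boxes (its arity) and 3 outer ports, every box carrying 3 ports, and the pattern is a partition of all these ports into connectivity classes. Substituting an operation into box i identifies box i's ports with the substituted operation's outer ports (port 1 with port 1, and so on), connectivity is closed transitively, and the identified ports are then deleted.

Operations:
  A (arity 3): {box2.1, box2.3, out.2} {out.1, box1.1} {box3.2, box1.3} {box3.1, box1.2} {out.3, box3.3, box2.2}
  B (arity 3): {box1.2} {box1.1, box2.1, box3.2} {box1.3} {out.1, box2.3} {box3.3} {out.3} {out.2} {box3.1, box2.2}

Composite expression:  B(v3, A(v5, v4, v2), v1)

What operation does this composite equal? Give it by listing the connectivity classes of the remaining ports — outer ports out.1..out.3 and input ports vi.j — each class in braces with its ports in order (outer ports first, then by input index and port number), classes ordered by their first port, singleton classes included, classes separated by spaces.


Substituting into B glues patterns; closure does the rest.
the subtree at A composes to {out.1, v5.1} {out.2, v4.1, v4.3} {out.3, v2.3, v4.2} {v2.1, v5.2} {v2.2, v5.3} on (v5, v4, v2); out.j = own outer ports
the subtree at B composes to {out.1, v2.3, v4.2} {out.2} {out.3} {v1.1, v4.1, v4.3} {v1.2, v3.1, v5.1} {v1.3} {v2.1, v5.2} {v2.2, v5.3} {v3.2} {v3.3} on (v3, v5, v4, v2, v1); out.j = own outer ports

{out.1, v2.3, v4.2} {out.2} {out.3} {v1.1, v4.1, v4.3} {v1.2, v3.1, v5.1} {v1.3} {v2.1, v5.2} {v2.2, v5.3} {v3.2} {v3.3}


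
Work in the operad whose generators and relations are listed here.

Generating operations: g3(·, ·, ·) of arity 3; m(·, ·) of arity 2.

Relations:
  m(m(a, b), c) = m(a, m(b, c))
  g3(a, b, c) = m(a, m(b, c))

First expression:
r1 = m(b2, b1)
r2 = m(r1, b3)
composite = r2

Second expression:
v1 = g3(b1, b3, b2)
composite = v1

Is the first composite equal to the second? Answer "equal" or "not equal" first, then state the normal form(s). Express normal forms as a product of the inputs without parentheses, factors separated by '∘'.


The first composite normalizes to b2 ∘ b1 ∘ b3
The second composite normalizes to b1 ∘ b3 ∘ b2
Distinct normal forms: not equal.

not equal — first b2 ∘ b1 ∘ b3, second b1 ∘ b3 ∘ b2


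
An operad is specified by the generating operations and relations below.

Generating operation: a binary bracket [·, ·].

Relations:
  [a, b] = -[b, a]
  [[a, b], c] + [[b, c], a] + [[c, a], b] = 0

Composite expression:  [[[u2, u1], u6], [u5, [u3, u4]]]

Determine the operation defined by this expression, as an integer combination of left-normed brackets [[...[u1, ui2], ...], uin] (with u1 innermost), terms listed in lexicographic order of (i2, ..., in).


[[[[[u1, u2], u6], u3], u4], u5] - [[[[[u1, u2], u6], u4], u3], u5] - [[[[[u1, u2], u6], u5], u3], u4] + [[[[[u1, u2], u6], u5], u4], u3]

Skip Jacobi rewriting: expand, keep u1-initial words, read off terms.
Composite bracket: [[[u2, u1], u6], [u5, [u3, u4]]]
Each bracket splits as ab - ba, giving 32 signed words (2^5 = 32).
Collect the words opening with u1:
  u1u2u6u3u4u5 appears with sign +1, giving the term +[[[[[u1, u2], u6], u3], u4], u5]
  u1u2u6u4u3u5 appears with sign -1, giving the term -[[[[[u1, u2], u6], u4], u3], u5]
  u1u2u6u5u3u4 appears with sign -1, giving the term -[[[[[u1, u2], u6], u5], u3], u4]
  u1u2u6u5u4u3 appears with sign +1, giving the term +[[[[[u1, u2], u6], u5], u4], u3]


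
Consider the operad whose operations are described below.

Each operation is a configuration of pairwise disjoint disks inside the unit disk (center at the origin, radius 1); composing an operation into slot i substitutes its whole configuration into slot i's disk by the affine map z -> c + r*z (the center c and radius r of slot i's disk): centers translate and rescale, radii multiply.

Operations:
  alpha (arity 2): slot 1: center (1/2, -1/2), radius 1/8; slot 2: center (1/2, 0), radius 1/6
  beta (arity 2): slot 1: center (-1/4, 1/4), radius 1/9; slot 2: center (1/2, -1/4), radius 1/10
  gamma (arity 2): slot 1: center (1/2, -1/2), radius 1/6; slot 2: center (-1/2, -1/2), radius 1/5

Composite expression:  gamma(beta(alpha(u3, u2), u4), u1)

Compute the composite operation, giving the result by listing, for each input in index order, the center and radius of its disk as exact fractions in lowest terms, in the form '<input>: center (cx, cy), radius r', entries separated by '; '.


u1: center (-1/2, -1/2), radius 1/5; u2: center (101/216, -11/24), radius 1/324; u3: center (101/216, -101/216), radius 1/432; u4: center (7/12, -13/24), radius 1/60

Follow each u-input down from gamma: c' goes to c + r*c', radius to r*r'.
tracing u3 down its 3-map path: center (101/216, -101/216), radius 1/432
tracing u2 down its 3-map path: center (101/216, -11/24), radius 1/324
tracing u4 down its 2-map path: center (7/12, -13/24), radius 1/60
tracing u1 down its 1-map path: center (-1/2, -1/2), radius 1/5


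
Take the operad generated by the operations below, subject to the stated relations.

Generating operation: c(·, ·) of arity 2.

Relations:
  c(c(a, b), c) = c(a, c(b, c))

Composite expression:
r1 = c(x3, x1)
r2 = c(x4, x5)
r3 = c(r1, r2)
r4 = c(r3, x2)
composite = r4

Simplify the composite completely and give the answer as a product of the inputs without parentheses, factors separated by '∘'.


x3 ∘ x1 ∘ x4 ∘ x5 ∘ x2

Key point: c is associative — brackets drop, the x-order remains.
c(x3, x1) reduces to x3 ∘ x1
c(x4, x5) reduces to x4 ∘ x5
c(c(x3, x1), c(x4, x5)) reduces to x3 ∘ x1 ∘ x4 ∘ x5
c(c(c(x3, x1), c(x4, x5)), x2) reduces to x3 ∘ x1 ∘ x4 ∘ x5 ∘ x2


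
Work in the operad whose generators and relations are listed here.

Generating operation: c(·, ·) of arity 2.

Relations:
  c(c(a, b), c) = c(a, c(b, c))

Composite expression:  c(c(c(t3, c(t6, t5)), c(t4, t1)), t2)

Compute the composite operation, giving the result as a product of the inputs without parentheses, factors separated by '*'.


Associativity of c dissolves the nesting; only the t-input order survives.
c(t6, t5) linearizes to t6 * t5
c(t3, c(t6, t5)) linearizes to t3 * t6 * t5
c(t4, t1) linearizes to t4 * t1
c(c(t3, c(t6, t5)), c(t4, t1)) linearizes to t3 * t6 * t5 * t4 * t1
c(c(c(t3, c(t6, t5)), c(t4, t1)), t2) linearizes to t3 * t6 * t5 * t4 * t1 * t2

t3 * t6 * t5 * t4 * t1 * t2


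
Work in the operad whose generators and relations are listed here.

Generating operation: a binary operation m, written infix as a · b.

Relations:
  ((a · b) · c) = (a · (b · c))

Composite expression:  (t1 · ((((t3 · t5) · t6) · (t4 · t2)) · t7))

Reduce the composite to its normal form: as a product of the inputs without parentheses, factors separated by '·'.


t1 · t3 · t5 · t6 · t4 · t2 · t7

Every regrouping of m is equal, so read the t-inputs in written order.
(t3 · t5) collapses to t3 · t5
((t3 · t5) · t6) collapses to t3 · t5 · t6
(t4 · t2) collapses to t4 · t2
(((t3 · t5) · t6) · (t4 · t2)) collapses to t3 · t5 · t6 · t4 · t2
((((t3 · t5) · t6) · (t4 · t2)) · t7) collapses to t3 · t5 · t6 · t4 · t2 · t7
(t1 · ((((t3 · t5) · t6) · (t4 · t2)) · t7)) collapses to t1 · t3 · t5 · t6 · t4 · t2 · t7


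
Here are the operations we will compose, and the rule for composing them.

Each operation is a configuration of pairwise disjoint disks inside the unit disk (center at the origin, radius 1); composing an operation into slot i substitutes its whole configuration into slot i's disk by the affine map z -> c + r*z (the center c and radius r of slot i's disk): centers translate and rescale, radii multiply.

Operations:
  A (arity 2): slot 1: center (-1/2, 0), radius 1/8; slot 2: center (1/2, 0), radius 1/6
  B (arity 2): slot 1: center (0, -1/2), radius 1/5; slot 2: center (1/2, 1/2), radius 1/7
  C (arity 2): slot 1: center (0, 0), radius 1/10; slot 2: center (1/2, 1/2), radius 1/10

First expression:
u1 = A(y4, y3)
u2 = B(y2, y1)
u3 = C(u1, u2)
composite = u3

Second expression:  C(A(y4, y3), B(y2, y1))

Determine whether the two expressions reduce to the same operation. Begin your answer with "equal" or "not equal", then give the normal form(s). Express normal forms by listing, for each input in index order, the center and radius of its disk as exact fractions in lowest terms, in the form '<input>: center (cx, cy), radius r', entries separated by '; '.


equal; both compose to y1: center (11/20, 11/20), radius 1/70; y2: center (1/2, 9/20), radius 1/50; y3: center (1/20, 0), radius 1/60; y4: center (-1/20, 0), radius 1/80

The first expression reduces to y1: center (11/20, 11/20), radius 1/70; y2: center (1/2, 9/20), radius 1/50; y3: center (1/20, 0), radius 1/60; y4: center (-1/20, 0), radius 1/80
The second expression reduces to y1: center (11/20, 11/20), radius 1/70; y2: center (1/2, 9/20), radius 1/50; y3: center (1/20, 0), radius 1/60; y4: center (-1/20, 0), radius 1/80
The normal forms match — equal.


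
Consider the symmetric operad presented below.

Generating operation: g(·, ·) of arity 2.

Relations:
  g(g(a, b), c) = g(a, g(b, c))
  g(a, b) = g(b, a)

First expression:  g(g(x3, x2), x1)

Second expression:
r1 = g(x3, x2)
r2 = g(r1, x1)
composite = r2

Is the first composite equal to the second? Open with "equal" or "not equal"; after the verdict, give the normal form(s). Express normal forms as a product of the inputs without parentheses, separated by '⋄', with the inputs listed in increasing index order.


equal: each reduces to x1 ⋄ x2 ⋄ x3

The first expression, normalized: x1 ⋄ x2 ⋄ x3
The second expression, normalized: x1 ⋄ x2 ⋄ x3
Both agree, so they are equal.


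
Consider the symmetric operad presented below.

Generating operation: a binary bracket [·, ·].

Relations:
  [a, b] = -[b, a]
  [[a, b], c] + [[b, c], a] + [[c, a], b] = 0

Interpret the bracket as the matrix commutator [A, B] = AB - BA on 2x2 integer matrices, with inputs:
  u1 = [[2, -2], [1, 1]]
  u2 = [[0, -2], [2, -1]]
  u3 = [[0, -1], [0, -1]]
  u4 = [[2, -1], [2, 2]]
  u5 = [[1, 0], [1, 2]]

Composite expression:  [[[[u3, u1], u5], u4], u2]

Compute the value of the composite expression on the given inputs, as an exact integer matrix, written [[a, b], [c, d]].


[u3, u1] = [[-1, -1], [-1, 1]]
[[u3, u1], u5] = [[-1, -1], [3, 1]]
[[[u3, u1], u5], u4] = [[1, 2], [4, -1]]
[[[[u3, u1], u5], u4], u2] = [[12, -6], [0, -12]]

[[12, -6], [0, -12]]


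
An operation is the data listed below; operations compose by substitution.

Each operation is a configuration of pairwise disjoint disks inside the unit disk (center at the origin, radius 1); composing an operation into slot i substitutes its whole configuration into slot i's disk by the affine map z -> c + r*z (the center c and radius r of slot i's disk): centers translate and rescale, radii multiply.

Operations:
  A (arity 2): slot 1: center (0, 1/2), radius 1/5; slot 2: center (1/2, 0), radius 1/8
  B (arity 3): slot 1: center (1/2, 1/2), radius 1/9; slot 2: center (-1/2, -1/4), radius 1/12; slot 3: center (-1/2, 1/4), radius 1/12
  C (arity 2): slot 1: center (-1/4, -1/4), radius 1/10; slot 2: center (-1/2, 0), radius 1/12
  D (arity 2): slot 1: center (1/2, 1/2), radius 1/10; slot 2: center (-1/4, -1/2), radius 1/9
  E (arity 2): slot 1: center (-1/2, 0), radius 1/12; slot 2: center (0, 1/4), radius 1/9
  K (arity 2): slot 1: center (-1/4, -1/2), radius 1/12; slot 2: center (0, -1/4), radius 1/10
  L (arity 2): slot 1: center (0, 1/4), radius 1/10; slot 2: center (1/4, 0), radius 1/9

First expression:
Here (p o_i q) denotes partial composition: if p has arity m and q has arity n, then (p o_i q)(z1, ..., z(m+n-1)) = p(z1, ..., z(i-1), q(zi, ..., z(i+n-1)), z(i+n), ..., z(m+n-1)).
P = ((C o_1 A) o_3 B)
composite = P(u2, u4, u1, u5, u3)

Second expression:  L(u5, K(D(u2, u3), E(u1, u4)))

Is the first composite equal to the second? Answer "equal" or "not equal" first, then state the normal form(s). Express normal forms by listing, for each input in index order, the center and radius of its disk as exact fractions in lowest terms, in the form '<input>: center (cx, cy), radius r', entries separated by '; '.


not equal; first: u1: center (-11/24, 1/24), radius 1/108; u2: center (-1/4, -1/5), radius 1/50; u3: center (-13/24, 1/48), radius 1/144; u4: center (-1/5, -1/4), radius 1/80; u5: center (-13/24, -1/48), radius 1/144; second: u1: center (11/45, -1/36), radius 1/1080; u2: center (49/216, -11/216), radius 1/1080; u3: center (95/432, -13/216), radius 1/972; u4: center (1/4, -1/40), radius 1/810; u5: center (0, 1/4), radius 1/10

The first expression, normalized: u1: center (-11/24, 1/24), radius 1/108; u2: center (-1/4, -1/5), radius 1/50; u3: center (-13/24, 1/48), radius 1/144; u4: center (-1/5, -1/4), radius 1/80; u5: center (-13/24, -1/48), radius 1/144
The second expression, normalized: u1: center (11/45, -1/36), radius 1/1080; u2: center (49/216, -11/216), radius 1/1080; u3: center (95/432, -13/216), radius 1/972; u4: center (1/4, -1/40), radius 1/810; u5: center (0, 1/4), radius 1/10
They disagree, so not equal.


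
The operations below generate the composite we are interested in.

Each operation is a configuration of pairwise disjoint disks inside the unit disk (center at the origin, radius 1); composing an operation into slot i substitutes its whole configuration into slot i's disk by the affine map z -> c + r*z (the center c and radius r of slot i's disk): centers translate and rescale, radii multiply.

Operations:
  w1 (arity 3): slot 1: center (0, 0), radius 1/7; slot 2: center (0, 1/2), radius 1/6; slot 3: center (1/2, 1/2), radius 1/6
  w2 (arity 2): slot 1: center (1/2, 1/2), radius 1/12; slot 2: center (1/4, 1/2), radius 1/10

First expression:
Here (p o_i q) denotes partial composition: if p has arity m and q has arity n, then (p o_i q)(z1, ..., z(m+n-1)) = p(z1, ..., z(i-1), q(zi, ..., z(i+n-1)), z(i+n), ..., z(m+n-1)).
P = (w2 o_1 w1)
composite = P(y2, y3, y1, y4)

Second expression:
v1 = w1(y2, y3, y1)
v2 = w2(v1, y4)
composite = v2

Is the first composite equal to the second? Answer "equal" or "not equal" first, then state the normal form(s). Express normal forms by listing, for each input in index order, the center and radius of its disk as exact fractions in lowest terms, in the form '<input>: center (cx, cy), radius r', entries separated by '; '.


equal; both compose to y1: center (13/24, 13/24), radius 1/72; y2: center (1/2, 1/2), radius 1/84; y3: center (1/2, 13/24), radius 1/72; y4: center (1/4, 1/2), radius 1/10

In normal form, the first expression is y1: center (13/24, 13/24), radius 1/72; y2: center (1/2, 1/2), radius 1/84; y3: center (1/2, 13/24), radius 1/72; y4: center (1/4, 1/2), radius 1/10
In normal form, the second expression is y1: center (13/24, 13/24), radius 1/72; y2: center (1/2, 1/2), radius 1/84; y3: center (1/2, 13/24), radius 1/72; y4: center (1/4, 1/2), radius 1/10
Identical normal forms: equal.


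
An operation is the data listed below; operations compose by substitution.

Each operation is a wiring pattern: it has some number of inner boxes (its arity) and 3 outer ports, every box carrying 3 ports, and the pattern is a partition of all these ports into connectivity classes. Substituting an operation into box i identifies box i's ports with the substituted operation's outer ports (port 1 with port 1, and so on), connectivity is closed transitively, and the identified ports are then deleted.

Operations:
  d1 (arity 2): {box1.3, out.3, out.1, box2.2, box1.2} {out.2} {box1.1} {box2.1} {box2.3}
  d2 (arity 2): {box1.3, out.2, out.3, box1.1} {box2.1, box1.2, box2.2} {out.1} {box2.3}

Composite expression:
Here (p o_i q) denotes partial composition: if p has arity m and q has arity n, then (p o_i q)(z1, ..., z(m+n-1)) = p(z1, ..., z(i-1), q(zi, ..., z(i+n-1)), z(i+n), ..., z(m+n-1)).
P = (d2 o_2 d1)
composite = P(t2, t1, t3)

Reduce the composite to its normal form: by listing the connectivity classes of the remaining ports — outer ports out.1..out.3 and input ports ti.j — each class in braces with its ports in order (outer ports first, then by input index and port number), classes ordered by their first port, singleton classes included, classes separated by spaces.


{out.1} {out.2, out.3, t2.1, t2.3} {t1.1} {t1.2, t1.3, t2.2, t3.2} {t3.1} {t3.3}

Two ports join when wires chain via d2-identified ports.
after d1, the pattern on (t1, t3) reads {out.1, out.3, t1.2, t1.3, t3.2} {out.2} {t1.1} {t3.1} {t3.3} (out.j = its outer ports)
after d2, the pattern on (t2, t1, t3) reads {out.1} {out.2, out.3, t2.1, t2.3} {t1.1} {t1.2, t1.3, t2.2, t3.2} {t3.1} {t3.3} (out.j = its outer ports)


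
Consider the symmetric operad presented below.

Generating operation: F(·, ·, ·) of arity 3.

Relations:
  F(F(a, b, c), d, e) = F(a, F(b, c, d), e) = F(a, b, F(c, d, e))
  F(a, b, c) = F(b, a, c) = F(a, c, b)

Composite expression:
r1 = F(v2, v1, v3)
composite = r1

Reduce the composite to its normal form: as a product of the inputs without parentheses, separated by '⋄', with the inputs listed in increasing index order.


v1 ⋄ v2 ⋄ v3

With F associative and commutative, the v-input set is all that matters.
F(v2, v1, v3) reduces to v2 ⋄ v1 ⋄ v3
commutativity sorts the factors: v1 ⋄ v2 ⋄ v3


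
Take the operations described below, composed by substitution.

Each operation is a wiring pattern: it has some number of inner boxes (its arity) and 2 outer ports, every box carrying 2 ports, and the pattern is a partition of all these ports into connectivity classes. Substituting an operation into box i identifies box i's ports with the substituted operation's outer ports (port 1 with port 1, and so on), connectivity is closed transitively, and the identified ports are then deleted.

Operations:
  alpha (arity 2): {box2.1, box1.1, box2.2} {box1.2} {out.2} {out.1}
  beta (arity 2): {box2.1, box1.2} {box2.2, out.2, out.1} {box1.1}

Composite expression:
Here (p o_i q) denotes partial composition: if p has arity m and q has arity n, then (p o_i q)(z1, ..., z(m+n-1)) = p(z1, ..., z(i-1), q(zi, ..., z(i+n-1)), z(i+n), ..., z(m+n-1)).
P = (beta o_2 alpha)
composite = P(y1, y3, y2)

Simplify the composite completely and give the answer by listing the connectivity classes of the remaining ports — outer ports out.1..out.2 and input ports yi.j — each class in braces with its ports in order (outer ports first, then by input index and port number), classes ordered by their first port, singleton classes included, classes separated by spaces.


{out.1, out.2} {y1.1} {y1.2} {y2.1, y2.2, y3.1} {y3.2}

Treat the ports identified at beta as solder joints: merge, then drop.
through alpha, on inputs (y3, y2): {out.1} {out.2} {y2.1, y2.2, y3.1} {y3.2} (out.j = stage outer ports)
through beta, on inputs (y1, y3, y2): {out.1, out.2} {y1.1} {y1.2} {y2.1, y2.2, y3.1} {y3.2} (out.j = stage outer ports)


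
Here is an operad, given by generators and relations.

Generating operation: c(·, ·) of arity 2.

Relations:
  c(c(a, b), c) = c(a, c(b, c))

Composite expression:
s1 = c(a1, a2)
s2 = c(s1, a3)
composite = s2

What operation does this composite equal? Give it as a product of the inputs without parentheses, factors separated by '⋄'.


Under associativity of c, the answer is the a's in reading order.
c(a1, a2) collapses to a1 ⋄ a2
c(c(a1, a2), a3) collapses to a1 ⋄ a2 ⋄ a3

a1 ⋄ a2 ⋄ a3


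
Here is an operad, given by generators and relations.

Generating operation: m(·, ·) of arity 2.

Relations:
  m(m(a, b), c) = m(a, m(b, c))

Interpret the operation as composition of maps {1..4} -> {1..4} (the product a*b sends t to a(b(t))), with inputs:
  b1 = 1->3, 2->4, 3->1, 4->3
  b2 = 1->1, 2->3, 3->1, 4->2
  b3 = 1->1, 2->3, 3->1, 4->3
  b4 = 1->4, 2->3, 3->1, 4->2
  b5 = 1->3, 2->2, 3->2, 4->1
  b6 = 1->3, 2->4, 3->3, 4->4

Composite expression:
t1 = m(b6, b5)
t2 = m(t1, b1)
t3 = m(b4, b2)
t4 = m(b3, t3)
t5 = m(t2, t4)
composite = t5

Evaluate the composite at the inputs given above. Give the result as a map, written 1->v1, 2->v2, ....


1->3, 2->4, 3->3, 4->4

m(b6, b5) = 1->3, 2->4, 3->4, 4->3
m(m(b6, b5), b1) = 1->4, 2->3, 3->3, 4->4
m(b4, b2) = 1->4, 2->1, 3->4, 4->3
m(b3, m(b4, b2)) = 1->3, 2->1, 3->3, 4->1
m(m(m(b6, b5), b1), m(b3, m(b4, b2))) = 1->3, 2->4, 3->3, 4->4


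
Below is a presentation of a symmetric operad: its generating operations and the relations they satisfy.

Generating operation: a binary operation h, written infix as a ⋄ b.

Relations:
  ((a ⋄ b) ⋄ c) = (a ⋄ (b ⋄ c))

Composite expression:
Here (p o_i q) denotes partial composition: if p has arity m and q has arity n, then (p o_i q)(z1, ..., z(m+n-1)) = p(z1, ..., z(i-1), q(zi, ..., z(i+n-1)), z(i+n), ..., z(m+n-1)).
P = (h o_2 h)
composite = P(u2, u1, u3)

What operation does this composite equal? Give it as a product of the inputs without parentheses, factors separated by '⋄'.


u2 ⋄ u1 ⋄ u3

All parenthesizations of h agree; list the u-inputs left to right.
(u1 ⋄ u3) flattens to u1 ⋄ u3
(u2 ⋄ (u1 ⋄ u3)) flattens to u2 ⋄ u1 ⋄ u3


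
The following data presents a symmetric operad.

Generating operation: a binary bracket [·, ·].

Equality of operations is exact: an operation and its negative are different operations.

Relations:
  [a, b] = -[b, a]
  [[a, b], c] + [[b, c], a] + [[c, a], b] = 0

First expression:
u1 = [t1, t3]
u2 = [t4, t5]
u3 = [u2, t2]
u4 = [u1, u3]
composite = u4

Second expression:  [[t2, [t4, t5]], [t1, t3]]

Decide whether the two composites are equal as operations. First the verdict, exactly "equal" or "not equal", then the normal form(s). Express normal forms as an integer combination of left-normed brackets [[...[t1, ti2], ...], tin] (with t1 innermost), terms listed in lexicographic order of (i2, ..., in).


equal — both sides give -[[[[t1, t3], t2], t4], t5] + [[[[t1, t3], t2], t5], t4] + [[[[t1, t3], t4], t5], t2] - [[[[t1, t3], t5], t4], t2]

In normal form, the first expression is -[[[[t1, t3], t2], t4], t5] + [[[[t1, t3], t2], t5], t4] + [[[[t1, t3], t4], t5], t2] - [[[[t1, t3], t5], t4], t2]
In normal form, the second expression is -[[[[t1, t3], t2], t4], t5] + [[[[t1, t3], t2], t5], t4] + [[[[t1, t3], t4], t5], t2] - [[[[t1, t3], t5], t4], t2]
Same normal form: equal.


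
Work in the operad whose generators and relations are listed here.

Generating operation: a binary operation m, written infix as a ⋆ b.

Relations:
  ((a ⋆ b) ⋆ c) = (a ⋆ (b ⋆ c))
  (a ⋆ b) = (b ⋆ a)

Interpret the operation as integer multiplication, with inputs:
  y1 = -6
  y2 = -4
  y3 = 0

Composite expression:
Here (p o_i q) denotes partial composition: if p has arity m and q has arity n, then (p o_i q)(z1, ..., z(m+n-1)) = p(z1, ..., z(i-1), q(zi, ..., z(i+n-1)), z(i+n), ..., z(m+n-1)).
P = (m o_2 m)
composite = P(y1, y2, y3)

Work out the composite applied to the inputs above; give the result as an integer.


0

(y2 ⋆ y3) = 0
(y1 ⋆ (y2 ⋆ y3)) = 0


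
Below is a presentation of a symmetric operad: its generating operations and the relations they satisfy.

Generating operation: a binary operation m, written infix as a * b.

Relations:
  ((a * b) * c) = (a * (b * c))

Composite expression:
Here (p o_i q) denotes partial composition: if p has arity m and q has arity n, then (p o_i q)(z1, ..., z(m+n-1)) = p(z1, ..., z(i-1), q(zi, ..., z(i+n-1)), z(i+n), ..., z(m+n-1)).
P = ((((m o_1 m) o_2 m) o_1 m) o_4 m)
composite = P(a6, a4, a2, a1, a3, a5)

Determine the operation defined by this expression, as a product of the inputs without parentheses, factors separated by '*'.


a6 * a4 * a2 * a1 * a3 * a5

All parenthesizations of m agree; list the a-inputs left to right.
(a6 * a4) flattens to a6 * a4
(a1 * a3) flattens to a1 * a3
(a2 * (a1 * a3)) flattens to a2 * a1 * a3
((a6 * a4) * (a2 * (a1 * a3))) flattens to a6 * a4 * a2 * a1 * a3
(((a6 * a4) * (a2 * (a1 * a3))) * a5) flattens to a6 * a4 * a2 * a1 * a3 * a5


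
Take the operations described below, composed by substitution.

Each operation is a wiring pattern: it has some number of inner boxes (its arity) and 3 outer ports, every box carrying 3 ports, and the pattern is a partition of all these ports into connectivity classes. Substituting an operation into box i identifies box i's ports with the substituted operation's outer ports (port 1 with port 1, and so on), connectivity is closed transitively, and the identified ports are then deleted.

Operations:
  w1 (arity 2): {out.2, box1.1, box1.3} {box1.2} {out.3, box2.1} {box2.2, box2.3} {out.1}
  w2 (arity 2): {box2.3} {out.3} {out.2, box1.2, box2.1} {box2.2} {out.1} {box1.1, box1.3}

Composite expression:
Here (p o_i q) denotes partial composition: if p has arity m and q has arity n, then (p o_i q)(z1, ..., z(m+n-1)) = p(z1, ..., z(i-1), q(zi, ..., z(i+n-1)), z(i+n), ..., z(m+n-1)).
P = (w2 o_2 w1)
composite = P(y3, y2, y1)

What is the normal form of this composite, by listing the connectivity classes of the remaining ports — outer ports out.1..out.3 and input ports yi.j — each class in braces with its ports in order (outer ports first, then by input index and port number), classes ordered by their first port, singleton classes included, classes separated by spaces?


{out.1} {out.2, y3.2} {out.3} {y1.1} {y1.2, y1.3} {y2.1, y2.3} {y2.2} {y3.1, y3.3}

Substituting into w2 glues patterns; closure does the rest.
through w1, on inputs (y2, y1): {out.1} {out.2, y2.1, y2.3} {out.3, y1.1} {y1.2, y1.3} {y2.2} (out.j = stage outer ports)
through w2, on inputs (y3, y2, y1): {out.1} {out.2, y3.2} {out.3} {y1.1} {y1.2, y1.3} {y2.1, y2.3} {y2.2} {y3.1, y3.3} (out.j = stage outer ports)


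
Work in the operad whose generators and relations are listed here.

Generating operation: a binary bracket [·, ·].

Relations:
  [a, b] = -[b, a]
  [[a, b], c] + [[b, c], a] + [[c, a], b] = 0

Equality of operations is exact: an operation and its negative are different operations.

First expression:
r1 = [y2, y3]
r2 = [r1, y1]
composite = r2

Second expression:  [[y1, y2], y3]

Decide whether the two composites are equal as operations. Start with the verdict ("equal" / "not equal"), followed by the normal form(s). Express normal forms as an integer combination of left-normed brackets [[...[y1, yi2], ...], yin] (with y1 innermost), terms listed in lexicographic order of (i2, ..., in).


The first expression, normalized: -[[y1, y2], y3] + [[y1, y3], y2]
The second expression, normalized: [[y1, y2], y3]
The normal forms differ: not equal.

not equal; first: -[[y1, y2], y3] + [[y1, y3], y2]; second: [[y1, y2], y3]


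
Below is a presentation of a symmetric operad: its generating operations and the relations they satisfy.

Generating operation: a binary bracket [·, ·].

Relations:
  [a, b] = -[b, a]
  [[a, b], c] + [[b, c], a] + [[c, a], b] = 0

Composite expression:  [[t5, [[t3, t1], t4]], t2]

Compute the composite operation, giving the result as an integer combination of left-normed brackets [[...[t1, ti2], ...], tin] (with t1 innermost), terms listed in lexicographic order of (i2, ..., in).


[[[[t1, t3], t4], t5], t2]

Antisymmetry and Jacobi reduce to t1-anchored left-normed brackets.
Composite bracket: [[t5, [[t3, t1], t4]], t2]
Each bracket splits as ab - ba, giving 16 signed words (2^4 = 16).
The t1-initial words carry the normal form:
  the word t1t3t4t5t2 carries sign +1 and contributes +[[[[t1, t3], t4], t5], t2]


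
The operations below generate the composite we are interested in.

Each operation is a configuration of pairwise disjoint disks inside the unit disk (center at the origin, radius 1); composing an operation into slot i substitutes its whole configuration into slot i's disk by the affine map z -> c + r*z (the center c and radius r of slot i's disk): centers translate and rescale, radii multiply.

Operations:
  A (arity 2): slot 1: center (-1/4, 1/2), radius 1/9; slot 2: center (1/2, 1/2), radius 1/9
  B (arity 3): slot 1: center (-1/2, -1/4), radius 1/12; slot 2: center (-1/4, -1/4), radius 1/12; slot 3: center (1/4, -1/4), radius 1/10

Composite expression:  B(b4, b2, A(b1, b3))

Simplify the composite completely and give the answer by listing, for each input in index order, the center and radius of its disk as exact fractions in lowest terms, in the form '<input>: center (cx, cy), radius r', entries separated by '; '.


b1: center (9/40, -1/5), radius 1/90; b2: center (-1/4, -1/4), radius 1/12; b3: center (3/10, -1/5), radius 1/90; b4: center (-1/2, -1/4), radius 1/12

Nesting under B composes maps z -> c + r*z down each b-path.
for b4, the 1-step affine chain lands on center (-1/2, -1/4), radius 1/12
for b2, the 1-step affine chain lands on center (-1/4, -1/4), radius 1/12
for b1, the 2-step affine chain lands on center (9/40, -1/5), radius 1/90
for b3, the 2-step affine chain lands on center (3/10, -1/5), radius 1/90


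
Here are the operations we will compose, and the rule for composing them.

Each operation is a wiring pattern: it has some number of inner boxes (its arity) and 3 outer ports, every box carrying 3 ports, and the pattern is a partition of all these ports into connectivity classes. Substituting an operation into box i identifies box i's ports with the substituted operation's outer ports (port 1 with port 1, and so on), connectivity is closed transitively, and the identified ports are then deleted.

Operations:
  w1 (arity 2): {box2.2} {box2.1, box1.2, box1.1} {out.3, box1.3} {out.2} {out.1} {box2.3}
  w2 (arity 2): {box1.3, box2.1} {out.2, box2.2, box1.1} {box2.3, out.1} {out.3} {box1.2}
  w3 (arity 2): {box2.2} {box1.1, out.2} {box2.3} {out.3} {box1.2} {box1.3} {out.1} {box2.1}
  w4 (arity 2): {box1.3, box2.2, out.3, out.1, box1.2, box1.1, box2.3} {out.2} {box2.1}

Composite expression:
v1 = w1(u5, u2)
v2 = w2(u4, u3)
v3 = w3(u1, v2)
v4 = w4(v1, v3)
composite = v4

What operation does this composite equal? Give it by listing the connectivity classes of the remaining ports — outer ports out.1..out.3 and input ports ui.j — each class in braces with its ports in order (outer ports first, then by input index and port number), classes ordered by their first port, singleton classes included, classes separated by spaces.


{out.1, out.3, u1.1, u5.3} {out.2} {u1.2} {u1.3} {u2.1, u5.1, u5.2} {u2.2} {u2.3} {u3.1, u4.3} {u3.2, u4.1} {u3.3} {u4.2}

Connectivity passes through glued w4-boundaries; trace each wire chain.
the subtree at w1 composes to {out.1} {out.2} {out.3, u5.3} {u2.1, u5.1, u5.2} {u2.2} {u2.3} on (u5, u2); out.j = own outer ports
the subtree at w2 composes to {out.1, u3.3} {out.2, u3.2, u4.1} {out.3} {u3.1, u4.3} {u4.2} on (u4, u3); out.j = own outer ports
the subtree at w3 composes to {out.1} {out.2, u1.1} {out.3} {u1.2} {u1.3} {u3.1, u4.3} {u3.2, u4.1} {u3.3} {u4.2} on (u1, u4, u3); out.j = own outer ports
the subtree at w4 composes to {out.1, out.3, u1.1, u5.3} {out.2} {u1.2} {u1.3} {u2.1, u5.1, u5.2} {u2.2} {u2.3} {u3.1, u4.3} {u3.2, u4.1} {u3.3} {u4.2} on (u5, u2, u1, u4, u3); out.j = own outer ports


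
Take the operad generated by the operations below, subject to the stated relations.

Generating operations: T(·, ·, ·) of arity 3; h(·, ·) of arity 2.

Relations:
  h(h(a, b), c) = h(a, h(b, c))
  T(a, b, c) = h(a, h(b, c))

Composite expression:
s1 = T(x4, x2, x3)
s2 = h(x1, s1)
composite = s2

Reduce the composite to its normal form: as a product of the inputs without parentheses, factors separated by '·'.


x1 · x4 · x2 · x3


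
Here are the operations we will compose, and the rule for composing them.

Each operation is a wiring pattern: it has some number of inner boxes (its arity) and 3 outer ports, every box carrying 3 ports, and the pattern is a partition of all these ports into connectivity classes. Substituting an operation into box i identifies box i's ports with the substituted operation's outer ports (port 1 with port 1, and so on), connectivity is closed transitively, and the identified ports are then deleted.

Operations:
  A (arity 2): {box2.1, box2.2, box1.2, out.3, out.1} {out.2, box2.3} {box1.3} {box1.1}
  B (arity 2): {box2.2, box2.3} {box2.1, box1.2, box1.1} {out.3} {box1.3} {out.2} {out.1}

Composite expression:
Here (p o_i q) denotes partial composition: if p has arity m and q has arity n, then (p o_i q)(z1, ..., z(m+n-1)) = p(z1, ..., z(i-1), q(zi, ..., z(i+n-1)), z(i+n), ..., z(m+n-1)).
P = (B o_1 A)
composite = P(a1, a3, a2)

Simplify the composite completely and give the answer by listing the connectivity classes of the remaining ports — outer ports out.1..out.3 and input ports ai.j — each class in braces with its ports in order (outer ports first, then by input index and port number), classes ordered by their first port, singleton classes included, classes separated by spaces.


Connectivity passes through glued B-boundaries; trace each wire chain.
after A, the pattern on (a1, a3) reads {out.1, out.3, a1.2, a3.1, a3.2} {out.2, a3.3} {a1.1} {a1.3} (out.j = its outer ports)
after B, the pattern on (a1, a3, a2) reads {out.1} {out.2} {out.3} {a1.1} {a1.2, a2.1, a3.1, a3.2, a3.3} {a1.3} {a2.2, a2.3} (out.j = its outer ports)

{out.1} {out.2} {out.3} {a1.1} {a1.2, a2.1, a3.1, a3.2, a3.3} {a1.3} {a2.2, a2.3}


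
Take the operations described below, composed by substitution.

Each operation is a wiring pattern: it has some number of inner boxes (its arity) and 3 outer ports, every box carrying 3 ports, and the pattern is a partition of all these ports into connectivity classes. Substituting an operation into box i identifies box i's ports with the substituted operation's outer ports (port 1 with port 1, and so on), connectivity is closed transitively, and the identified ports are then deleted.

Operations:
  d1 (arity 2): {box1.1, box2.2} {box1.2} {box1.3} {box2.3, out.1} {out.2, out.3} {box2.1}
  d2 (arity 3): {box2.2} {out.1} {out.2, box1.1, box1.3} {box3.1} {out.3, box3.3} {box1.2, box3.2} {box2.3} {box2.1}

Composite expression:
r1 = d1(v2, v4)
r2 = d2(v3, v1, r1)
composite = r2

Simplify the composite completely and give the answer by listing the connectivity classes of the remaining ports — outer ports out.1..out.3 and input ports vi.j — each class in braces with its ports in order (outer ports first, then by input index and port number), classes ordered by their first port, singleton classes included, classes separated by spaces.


{out.1} {out.2, v3.1, v3.3} {out.3, v3.2} {v1.1} {v1.2} {v1.3} {v2.1, v4.2} {v2.2} {v2.3} {v4.1} {v4.3}

Two ports join when wires chain via d2-identified ports.
through d1, on inputs (v2, v4): {out.1, v4.3} {out.2, out.3} {v2.1, v4.2} {v2.2} {v2.3} {v4.1} (out.j = stage outer ports)
through d2, on inputs (v3, v1, v2, v4): {out.1} {out.2, v3.1, v3.3} {out.3, v3.2} {v1.1} {v1.2} {v1.3} {v2.1, v4.2} {v2.2} {v2.3} {v4.1} {v4.3} (out.j = stage outer ports)


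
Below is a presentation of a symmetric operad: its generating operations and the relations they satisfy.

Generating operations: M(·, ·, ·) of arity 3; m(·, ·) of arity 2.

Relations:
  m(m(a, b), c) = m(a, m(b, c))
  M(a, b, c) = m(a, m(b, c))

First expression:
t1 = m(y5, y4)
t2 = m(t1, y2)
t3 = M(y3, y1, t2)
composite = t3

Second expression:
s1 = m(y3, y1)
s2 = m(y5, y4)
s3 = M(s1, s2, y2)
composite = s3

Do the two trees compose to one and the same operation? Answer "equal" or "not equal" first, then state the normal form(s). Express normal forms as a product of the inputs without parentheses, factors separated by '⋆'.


equal — both sides give y3 ⋆ y1 ⋆ y5 ⋆ y4 ⋆ y2


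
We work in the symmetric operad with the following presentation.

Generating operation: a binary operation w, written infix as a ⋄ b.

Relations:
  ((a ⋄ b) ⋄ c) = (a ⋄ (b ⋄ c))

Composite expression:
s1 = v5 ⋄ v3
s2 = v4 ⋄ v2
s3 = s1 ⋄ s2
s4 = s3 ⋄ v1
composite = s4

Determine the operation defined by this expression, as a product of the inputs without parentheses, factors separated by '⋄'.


v5 ⋄ v3 ⋄ v4 ⋄ v2 ⋄ v1

Under associativity of w, the answer is the v's in reading order.
(v5 ⋄ v3) flattens to v5 ⋄ v3
(v4 ⋄ v2) flattens to v4 ⋄ v2
((v5 ⋄ v3) ⋄ (v4 ⋄ v2)) flattens to v5 ⋄ v3 ⋄ v4 ⋄ v2
(((v5 ⋄ v3) ⋄ (v4 ⋄ v2)) ⋄ v1) flattens to v5 ⋄ v3 ⋄ v4 ⋄ v2 ⋄ v1


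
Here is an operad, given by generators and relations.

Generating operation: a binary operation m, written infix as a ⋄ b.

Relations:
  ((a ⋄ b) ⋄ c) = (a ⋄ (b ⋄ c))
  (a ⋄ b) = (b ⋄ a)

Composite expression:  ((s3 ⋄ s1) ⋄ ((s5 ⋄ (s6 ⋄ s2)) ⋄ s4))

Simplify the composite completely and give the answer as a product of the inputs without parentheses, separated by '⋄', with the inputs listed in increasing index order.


Any arrangement under m is one operation, so sort the s-inputs.
(s3 ⋄ s1) reduces to s3 ⋄ s1
(s6 ⋄ s2) reduces to s6 ⋄ s2
(s5 ⋄ (s6 ⋄ s2)) reduces to s5 ⋄ s6 ⋄ s2
((s5 ⋄ (s6 ⋄ s2)) ⋄ s4) reduces to s5 ⋄ s6 ⋄ s2 ⋄ s4
((s3 ⋄ s1) ⋄ ((s5 ⋄ (s6 ⋄ s2)) ⋄ s4)) reduces to s3 ⋄ s1 ⋄ s5 ⋄ s6 ⋄ s2 ⋄ s4
rearranged into index order: s1 ⋄ s2 ⋄ s3 ⋄ s4 ⋄ s5 ⋄ s6

s1 ⋄ s2 ⋄ s3 ⋄ s4 ⋄ s5 ⋄ s6


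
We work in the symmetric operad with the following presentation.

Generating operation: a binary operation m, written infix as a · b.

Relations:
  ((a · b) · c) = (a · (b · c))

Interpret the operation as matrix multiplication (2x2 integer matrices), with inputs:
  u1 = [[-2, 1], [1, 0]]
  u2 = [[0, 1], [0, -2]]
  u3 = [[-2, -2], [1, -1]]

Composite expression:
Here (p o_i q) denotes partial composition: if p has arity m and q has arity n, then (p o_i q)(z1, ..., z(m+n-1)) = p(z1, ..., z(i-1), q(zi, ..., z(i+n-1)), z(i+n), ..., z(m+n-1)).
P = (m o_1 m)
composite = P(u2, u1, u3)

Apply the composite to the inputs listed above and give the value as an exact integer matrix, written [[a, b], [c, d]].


[[-2, -2], [4, 4]]


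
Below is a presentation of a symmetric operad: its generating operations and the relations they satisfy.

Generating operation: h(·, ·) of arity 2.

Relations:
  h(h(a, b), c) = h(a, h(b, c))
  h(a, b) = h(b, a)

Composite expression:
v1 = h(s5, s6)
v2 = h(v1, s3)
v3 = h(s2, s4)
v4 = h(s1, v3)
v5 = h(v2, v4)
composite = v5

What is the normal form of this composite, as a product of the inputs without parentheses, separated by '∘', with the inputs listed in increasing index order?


s1 ∘ s2 ∘ s3 ∘ s4 ∘ s5 ∘ s6

Both nesting and order wash out for h; what remains is which s's occur.
h(s5, s6) spells out as s5 ∘ s6
h(h(s5, s6), s3) spells out as s5 ∘ s6 ∘ s3
h(s2, s4) spells out as s2 ∘ s4
h(s1, h(s2, s4)) spells out as s1 ∘ s2 ∘ s4
h(h(h(s5, s6), s3), h(s1, h(s2, s4))) spells out as s5 ∘ s6 ∘ s3 ∘ s1 ∘ s2 ∘ s4
putting the inputs in ascending order: s1 ∘ s2 ∘ s3 ∘ s4 ∘ s5 ∘ s6
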